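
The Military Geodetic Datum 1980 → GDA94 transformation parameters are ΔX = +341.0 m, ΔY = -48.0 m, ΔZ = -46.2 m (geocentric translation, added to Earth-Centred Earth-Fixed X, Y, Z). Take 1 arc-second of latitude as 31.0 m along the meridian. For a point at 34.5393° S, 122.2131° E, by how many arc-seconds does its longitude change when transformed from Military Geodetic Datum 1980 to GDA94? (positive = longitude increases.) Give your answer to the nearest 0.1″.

Δλ = -10.3″

sin φ = -0.566971, cos φ = 0.823737, sin λ = 0.846071, cos λ = -0.533070.
East component: ΔE = −sin λ·ΔX + cos λ·ΔY = −(0.846071)(341.0) + (-0.533070)(-48.0) = -262.92 m.
1° of latitude spans 3600 × 31.00 = 111600 m; at latitude φ, 1° of longitude spans that × cos φ = 91929.1 m, so Δλ = -262.92 / 91929.1 × 3600 = -10.296″.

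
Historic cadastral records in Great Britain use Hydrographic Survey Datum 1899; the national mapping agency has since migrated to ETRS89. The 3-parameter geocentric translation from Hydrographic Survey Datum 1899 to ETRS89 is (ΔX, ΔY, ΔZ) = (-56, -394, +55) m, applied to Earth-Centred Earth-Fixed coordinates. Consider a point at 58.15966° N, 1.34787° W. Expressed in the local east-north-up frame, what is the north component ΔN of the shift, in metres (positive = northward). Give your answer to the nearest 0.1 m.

ΔN = 68.7 m

The local north axis is (−sin φ cos λ, −sin φ sin λ, cos φ), giving ΔN = 47.560 − 7.873 + 29.015 = 68.70 m.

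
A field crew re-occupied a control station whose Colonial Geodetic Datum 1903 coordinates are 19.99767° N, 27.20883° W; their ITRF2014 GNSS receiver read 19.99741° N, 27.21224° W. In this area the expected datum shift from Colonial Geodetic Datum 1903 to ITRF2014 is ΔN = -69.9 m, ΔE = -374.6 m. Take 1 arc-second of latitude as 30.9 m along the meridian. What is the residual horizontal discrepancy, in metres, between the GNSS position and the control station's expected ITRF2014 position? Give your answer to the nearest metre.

Observed coordinate differences: Δφ = -0.00026°, Δλ = -0.00341°.
Converting to metres (1° lat = 111240 m, cos φ = 0.939707): observed ΔN = -28.9 m, observed ΔE = -356.5 m.
Subtracting the expected shift leaves a residual of -28.9 − (-69.9) = 41.0 m north and -356.5 − (-374.6) = 18.1 m east.
Residual distance = √(41.0² + 18.1²) = 44.8 m.

45 m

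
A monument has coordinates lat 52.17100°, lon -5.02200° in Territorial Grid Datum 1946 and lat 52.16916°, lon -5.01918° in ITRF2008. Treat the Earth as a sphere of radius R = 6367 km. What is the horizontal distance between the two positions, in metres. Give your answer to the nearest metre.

281 m

Δφ = 52.16916° − 52.17100° = -0.00184°; Δλ = -5.01918° − -5.02200° = +0.00282°.
1° along a meridian = πR/180 = 111125 m.
ΔN = Δφ × 111125 = -204.5 m; ΔE = Δλ × 111125 × cos(52.17100°) = +0.00282 × 111125 × 0.613307 = 192.2 m.
Distance = √(ΔE² + ΔN²) = √(192.2² + (-204.5)²) = 280.6 m.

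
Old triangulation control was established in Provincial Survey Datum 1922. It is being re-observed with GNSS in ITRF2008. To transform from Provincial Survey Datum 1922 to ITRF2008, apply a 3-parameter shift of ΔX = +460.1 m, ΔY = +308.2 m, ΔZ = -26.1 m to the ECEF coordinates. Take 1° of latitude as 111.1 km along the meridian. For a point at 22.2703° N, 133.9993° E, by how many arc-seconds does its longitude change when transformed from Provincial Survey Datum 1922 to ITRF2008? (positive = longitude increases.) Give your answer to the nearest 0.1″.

Δλ = -19.1″

sin φ = 0.378977, cos φ = 0.925406, sin λ = 0.719348, cos λ = -0.694650.
East component: ΔE = −sin λ·ΔX + cos λ·ΔY = −(0.719348)(460.1) + (-0.694650)(308.2) = -545.06 m.
1° of latitude spans 111100 m; at latitude φ, 1° of longitude spans that × cos φ = 102812.6 m, so Δλ = -545.06 / 102812.6 × 3600 = -19.085″.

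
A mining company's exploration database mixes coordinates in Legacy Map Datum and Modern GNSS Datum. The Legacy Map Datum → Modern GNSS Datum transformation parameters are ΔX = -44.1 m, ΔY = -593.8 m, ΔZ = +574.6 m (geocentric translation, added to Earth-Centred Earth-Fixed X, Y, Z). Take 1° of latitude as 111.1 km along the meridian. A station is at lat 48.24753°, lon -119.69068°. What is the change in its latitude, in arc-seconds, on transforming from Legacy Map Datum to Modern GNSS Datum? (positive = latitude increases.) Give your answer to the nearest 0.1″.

sin φ = 0.746029, cos φ = 0.665914, sin λ = -0.868712, cos λ = -0.495317.
North component: ΔN = −sin φ cos λ·ΔX − sin φ sin λ·ΔY + cos φ·ΔZ = −(0.746029)(-0.495317)(-44.1) − (0.746029)(-0.868712)(-593.8) + (0.665914)(574.6) = -18.49 m.
1° of latitude spans 111100 m, so Δφ = -18.49 / 111100 × 3600 = -0.599″.

Δφ = -0.6″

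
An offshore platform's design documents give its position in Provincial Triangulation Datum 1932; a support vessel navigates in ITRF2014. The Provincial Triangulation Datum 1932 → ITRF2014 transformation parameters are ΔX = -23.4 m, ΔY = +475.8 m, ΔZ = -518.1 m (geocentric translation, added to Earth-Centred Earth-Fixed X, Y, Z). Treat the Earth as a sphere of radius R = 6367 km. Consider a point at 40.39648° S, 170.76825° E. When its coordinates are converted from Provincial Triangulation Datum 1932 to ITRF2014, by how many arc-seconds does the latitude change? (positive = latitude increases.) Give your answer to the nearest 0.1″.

sin φ = -0.648073, cos φ = 0.761578, sin λ = 0.160428, cos λ = -0.987048.
North component: ΔN = −sin φ cos λ·ΔX − sin φ sin λ·ΔY + cos φ·ΔZ = −(-0.648073)(-0.987048)(-23.4) − (-0.648073)(0.160428)(475.8) + (0.761578)(-518.1) = -330.14 m.
1° of latitude spans πR/180 = 111125 m, so Δφ = -330.14 / 111125 × 3600 = -10.695″.

Δφ = -10.7″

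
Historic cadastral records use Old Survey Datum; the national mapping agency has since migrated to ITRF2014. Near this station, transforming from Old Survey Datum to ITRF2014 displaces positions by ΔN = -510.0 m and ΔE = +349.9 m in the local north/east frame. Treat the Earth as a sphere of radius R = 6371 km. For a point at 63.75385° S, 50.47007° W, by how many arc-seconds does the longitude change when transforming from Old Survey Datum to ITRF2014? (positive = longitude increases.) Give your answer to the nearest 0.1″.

Δλ = 25.6″

At latitude -63.75385°, cos φ = 0.442228.
One radian of longitude at latitude φ spans R cos φ, so Δλ = ΔE / (R cos φ) = 349.9 / (6371000 × 0.442228) = 1.2419e-04 rad = 25.616″.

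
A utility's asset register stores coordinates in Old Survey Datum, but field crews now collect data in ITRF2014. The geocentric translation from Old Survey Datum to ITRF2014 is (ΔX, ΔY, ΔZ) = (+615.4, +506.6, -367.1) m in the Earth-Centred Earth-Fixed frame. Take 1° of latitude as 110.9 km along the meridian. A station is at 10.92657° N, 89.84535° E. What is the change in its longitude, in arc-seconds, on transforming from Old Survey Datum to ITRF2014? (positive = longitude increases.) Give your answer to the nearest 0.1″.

Δλ = -20.3″

sin φ = 0.189551, cos φ = 0.981871, sin λ = 0.999996, cos λ = 0.002699.
East component: ΔE = −sin λ·ΔX + cos λ·ΔY = −(0.999996)(615.4) + (0.002699)(506.6) = -614.03 m.
1° of latitude spans 110900 m; at latitude φ, 1° of longitude spans that × cos φ = 108889.5 m, so Δλ = -614.03 / 108889.5 × 3600 = -20.300″.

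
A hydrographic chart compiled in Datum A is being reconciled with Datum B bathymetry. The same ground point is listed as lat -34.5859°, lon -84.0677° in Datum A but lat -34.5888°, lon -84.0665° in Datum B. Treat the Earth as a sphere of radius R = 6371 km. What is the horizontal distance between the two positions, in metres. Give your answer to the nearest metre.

341 m

Δφ = -34.5888° − -34.5859° = -0.0029°; Δλ = -84.0665° − -84.0677° = +0.0012°.
1° along a meridian = πR/180 = 111195 m.
ΔN = Δφ × 111195 = -322.5 m; ΔE = Δλ × 111195 × cos(-34.5859°) = +0.0012 × 111195 × 0.823276 = 109.9 m.
Distance = √(ΔE² + ΔN²) = √(109.9² + (-322.5)²) = 340.7 m.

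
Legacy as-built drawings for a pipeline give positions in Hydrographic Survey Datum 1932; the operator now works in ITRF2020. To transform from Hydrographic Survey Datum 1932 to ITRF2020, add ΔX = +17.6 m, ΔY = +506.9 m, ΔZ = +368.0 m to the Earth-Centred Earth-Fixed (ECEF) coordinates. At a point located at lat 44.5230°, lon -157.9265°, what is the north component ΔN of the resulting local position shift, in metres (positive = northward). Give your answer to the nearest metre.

ΔN = 407 m

The local north axis is (−sin φ cos λ, −sin φ sin λ, cos φ), giving ΔN = 11.436 + 133.571 + 262.373 = 407.38 m.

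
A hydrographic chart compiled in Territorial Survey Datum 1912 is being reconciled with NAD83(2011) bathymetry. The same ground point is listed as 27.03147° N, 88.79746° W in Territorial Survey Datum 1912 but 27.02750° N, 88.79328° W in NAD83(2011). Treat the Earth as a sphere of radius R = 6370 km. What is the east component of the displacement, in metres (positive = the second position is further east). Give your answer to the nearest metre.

ΔE = 414 m

Δφ = 27.02750° − 27.03147° = -0.00397°; Δλ = -88.79328° − -88.79746° = +0.00418°.
1° along a meridian = πR/180 = 111177 m.
ΔN = Δφ × 111177 = -441.4 m; ΔE = Δλ × 111177 × cos(27.03147°) = +0.00418 × 111177 × 0.890757 = 414.0 m.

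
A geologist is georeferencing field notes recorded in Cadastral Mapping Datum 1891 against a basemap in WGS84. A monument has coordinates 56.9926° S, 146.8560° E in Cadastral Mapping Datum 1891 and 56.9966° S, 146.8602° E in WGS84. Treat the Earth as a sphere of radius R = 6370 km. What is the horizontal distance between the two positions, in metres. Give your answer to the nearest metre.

512 m

Δφ = -56.9966° − -56.9926° = -0.0040°; Δλ = 146.8602° − 146.8560° = +0.0042°.
1° along a meridian = πR/180 = 111177 m.
ΔN = Δφ × 111177 = -444.7 m; ΔE = Δλ × 111177 × cos(-56.9926°) = +0.0042 × 111177 × 0.544747 = 254.4 m.
Distance = √(ΔE² + ΔN²) = √(254.4² + (-444.7)²) = 512.3 m.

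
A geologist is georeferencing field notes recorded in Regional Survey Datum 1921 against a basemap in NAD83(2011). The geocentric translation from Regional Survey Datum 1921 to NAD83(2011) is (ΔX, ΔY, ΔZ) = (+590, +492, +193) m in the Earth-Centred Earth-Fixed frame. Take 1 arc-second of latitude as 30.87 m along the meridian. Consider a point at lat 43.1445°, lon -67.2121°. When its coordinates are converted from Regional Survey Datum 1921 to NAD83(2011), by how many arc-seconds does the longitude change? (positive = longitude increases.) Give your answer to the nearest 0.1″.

sin φ = 0.683841, cos φ = 0.729631, sin λ = -0.921945, cos λ = 0.387321.
East component: ΔE = −sin λ·ΔX + cos λ·ΔY = −(-0.921945)(590) + (0.387321)(492) = 734.51 m.
1° of latitude spans 3600 × 30.87 = 111132 m; at latitude φ, 1° of longitude spans that × cos φ = 81085.4 m, so Δλ = 734.51 / 81085.4 × 3600 = 32.610″.

Δλ = 32.6″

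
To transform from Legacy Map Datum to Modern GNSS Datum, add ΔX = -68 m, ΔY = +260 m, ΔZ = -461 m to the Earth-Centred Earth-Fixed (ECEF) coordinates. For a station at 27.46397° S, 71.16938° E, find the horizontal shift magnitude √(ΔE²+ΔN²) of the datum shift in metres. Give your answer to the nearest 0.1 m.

At φ = -27.46397°, λ = 71.16938°: sin φ = -0.461191, cos φ = 0.887301, sin λ = 0.946477, cos λ = 0.322772.
ΔE = −sin λ·ΔX + cos λ·ΔY = −(0.946477)·(-68) + (0.322772)·(260) = 148.28 m.
ΔN = −sin φ cos λ·ΔX − sin φ sin λ·ΔY + cos φ·ΔZ = −(-0.461191)(0.322772)(-68) − (-0.461191)(0.946477)(260) + (0.887301)(-461) = -305.68 m.
Horizontal magnitude = √(ΔE² + ΔN²) = √(148.28² + (-305.68)²) = 339.74 m.

339.7 m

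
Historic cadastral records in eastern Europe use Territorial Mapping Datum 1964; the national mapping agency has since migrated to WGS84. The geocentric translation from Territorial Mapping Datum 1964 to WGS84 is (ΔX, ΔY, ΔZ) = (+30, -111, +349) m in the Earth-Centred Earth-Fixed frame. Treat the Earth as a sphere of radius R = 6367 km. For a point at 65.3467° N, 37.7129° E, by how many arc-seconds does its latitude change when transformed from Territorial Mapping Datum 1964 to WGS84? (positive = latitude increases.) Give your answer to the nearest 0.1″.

sin φ = 0.908848, cos φ = 0.417126, sin λ = 0.611705, cos λ = 0.791086.
North component: ΔN = −sin φ cos λ·ΔX − sin φ sin λ·ΔY + cos φ·ΔZ = −(0.908848)(0.791086)(30) − (0.908848)(0.611705)(-111) + (0.417126)(349) = 185.72 m.
1° of latitude spans πR/180 = 111125 m, so Δφ = 185.72 / 111125 × 3600 = 6.017″.

Δφ = 6.0″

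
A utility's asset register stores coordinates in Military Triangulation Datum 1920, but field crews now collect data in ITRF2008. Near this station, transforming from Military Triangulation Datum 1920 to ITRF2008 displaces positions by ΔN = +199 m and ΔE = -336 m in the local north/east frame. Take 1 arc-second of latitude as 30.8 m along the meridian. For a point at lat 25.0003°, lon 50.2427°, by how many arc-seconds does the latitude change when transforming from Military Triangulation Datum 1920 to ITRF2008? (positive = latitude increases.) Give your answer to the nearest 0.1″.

Δφ = 6.5″

1″ of latitude = 30.80 m, so Δφ = 199.0 / 30.80 = 6.461″.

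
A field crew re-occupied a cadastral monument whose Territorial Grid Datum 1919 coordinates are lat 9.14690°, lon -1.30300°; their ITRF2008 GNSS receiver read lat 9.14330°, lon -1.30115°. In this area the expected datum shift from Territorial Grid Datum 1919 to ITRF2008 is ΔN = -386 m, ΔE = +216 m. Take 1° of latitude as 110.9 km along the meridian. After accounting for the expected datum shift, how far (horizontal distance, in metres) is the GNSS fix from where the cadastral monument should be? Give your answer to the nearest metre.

19 m

Observed coordinate differences: Δφ = -0.00360°, Δλ = +0.00185°.
Converting to metres (1° lat = 110900 m, cos φ = 0.987284): observed ΔN = -399.2 m, observed ΔE = 202.6 m.
Subtracting the expected shift leaves a residual of -399.2 − (-386) = -13.2 m north and 202.6 − (216) = -13.4 m east.
Residual distance = √((-13.2)² + (-13.4)²) = 18.9 m.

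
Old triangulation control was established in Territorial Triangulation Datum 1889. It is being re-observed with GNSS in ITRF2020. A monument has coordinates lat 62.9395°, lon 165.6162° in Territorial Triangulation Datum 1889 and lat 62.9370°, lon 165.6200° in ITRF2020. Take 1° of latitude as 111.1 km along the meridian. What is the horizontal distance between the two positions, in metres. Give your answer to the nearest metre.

Δφ = 62.9370° − 62.9395° = -0.0025°; Δλ = 165.6200° − 165.6162° = +0.0038°.
ΔN = Δφ × 111100 = -277.8 m; ΔE = Δλ × 111100 × cos(62.9395°) = +0.0038 × 111100 × 0.454931 = 192.1 m.
Distance = √(ΔE² + ΔN²) = √(192.1² + (-277.8)²) = 337.7 m.

338 m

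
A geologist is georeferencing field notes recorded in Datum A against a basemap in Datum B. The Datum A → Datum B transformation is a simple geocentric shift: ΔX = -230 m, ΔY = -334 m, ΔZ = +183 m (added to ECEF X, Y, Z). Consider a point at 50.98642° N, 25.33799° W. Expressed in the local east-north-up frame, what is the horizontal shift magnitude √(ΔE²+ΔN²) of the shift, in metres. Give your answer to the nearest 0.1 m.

At φ = 50.98642°, λ = -25.33799°: sin φ = 0.776997, cos φ = 0.629505, sin λ = -0.427957, cos λ = 0.903799.
ΔE = −sin λ·ΔX + cos λ·ΔY = −(-0.427957)·(-230) + (0.903799)·(-334) = -400.30 m.
ΔN = −sin φ cos λ·ΔX − sin φ sin λ·ΔY + cos φ·ΔZ = −(0.776997)(0.903799)(-230) − (0.776997)(-0.427957)(-334) + (0.629505)(183) = 165.65 m.
Horizontal magnitude = √(ΔE² + ΔN²) = √((-400.30)² + 165.65²) = 433.22 m.

433.2 m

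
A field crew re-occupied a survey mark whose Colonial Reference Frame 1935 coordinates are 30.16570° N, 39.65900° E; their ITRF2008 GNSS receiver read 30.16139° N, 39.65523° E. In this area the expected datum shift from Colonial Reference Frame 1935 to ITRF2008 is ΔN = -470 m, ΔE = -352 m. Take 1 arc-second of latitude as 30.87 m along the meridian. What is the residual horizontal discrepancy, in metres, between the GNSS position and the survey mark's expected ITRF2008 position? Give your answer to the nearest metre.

Observed coordinate differences: Δφ = -0.00431°, Δλ = -0.00377°.
Converting to metres (1° lat = 111132 m, cos φ = 0.864576): observed ΔN = -479.0 m, observed ΔE = -362.2 m.
Subtracting the expected shift leaves a residual of -479.0 − (-470) = -9.0 m north and -362.2 − (-352) = -10.2 m east.
Residual distance = √((-9.0)² + (-10.2)²) = 13.6 m.

14 m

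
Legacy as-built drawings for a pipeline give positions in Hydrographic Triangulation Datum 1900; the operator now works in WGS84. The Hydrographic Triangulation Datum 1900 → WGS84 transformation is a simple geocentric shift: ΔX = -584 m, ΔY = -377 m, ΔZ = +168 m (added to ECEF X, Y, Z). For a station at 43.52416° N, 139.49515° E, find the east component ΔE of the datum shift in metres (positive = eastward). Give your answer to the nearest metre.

The local east axis at (φ, λ) is (−sin λ, cos λ, 0), so ΔE = −sin(139.49515°)·(-584) + cos(139.49515°)·(-377) = 665.97 m.

ΔE = 666 m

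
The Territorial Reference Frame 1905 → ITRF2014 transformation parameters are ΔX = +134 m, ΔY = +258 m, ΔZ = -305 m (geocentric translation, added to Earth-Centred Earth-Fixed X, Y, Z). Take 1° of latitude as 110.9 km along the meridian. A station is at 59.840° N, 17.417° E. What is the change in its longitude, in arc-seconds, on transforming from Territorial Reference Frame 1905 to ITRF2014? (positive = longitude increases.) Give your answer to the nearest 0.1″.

sin φ = 0.864626, cos φ = 0.502416, sin λ = 0.299324, cos λ = 0.954152.
East component: ΔE = −sin λ·ΔX + cos λ·ΔY = −(0.299324)(134) + (0.954152)(258) = 206.06 m.
1° of latitude spans 110900 m; at latitude φ, 1° of longitude spans that × cos φ = 55718.0 m, so Δλ = 206.06 / 55718.0 × 3600 = 13.314″.

Δλ = 13.3″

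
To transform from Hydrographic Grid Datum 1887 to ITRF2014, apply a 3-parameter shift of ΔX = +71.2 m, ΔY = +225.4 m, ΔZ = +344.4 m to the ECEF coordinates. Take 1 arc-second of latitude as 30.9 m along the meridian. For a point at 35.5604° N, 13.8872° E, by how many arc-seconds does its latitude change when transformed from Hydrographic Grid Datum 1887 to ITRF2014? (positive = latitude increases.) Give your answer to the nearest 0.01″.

sin φ = 0.581561, cos φ = 0.813503, sin λ = 0.240011, cos λ = 0.970770.
North component: ΔN = −sin φ cos λ·ΔX − sin φ sin λ·ΔY + cos φ·ΔZ = −(0.581561)(0.970770)(71.2) − (0.581561)(0.240011)(225.4) + (0.813503)(344.4) = 208.51 m.
1° of latitude spans 3600 × 30.90 = 111240 m, so Δφ = 208.51 / 111240 × 3600 = 6.748″.

Δφ = 6.75″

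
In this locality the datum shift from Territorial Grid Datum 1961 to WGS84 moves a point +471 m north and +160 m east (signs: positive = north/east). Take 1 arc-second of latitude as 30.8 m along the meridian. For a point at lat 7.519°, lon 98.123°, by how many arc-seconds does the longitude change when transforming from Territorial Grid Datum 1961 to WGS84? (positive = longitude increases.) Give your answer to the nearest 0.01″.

At latitude 7.519°, cos φ = 0.991402.
1″ of longitude at this latitude = 30.80 × cos φ = 30.5352 m, so Δλ = 160.0 / 30.5352 = 5.240″.

Δλ = 5.24″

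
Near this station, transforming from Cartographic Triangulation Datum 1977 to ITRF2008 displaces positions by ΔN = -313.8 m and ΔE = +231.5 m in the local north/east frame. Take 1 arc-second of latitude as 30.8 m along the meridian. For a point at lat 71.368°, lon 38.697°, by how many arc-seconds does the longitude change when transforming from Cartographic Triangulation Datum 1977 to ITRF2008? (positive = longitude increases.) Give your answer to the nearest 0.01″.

Δλ = 23.53″

At latitude 71.368°, cos φ = 0.319489.
1″ of longitude at this latitude = 30.80 × cos φ = 9.8402 m, so Δλ = 231.5 / 9.8402 = 23.526″.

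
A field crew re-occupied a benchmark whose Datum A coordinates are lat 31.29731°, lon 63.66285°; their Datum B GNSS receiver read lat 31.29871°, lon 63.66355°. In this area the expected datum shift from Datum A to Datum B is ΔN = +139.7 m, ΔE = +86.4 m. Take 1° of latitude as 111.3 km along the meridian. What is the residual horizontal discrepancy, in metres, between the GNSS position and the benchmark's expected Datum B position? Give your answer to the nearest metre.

Observed coordinate differences: Δφ = +0.00140°, Δλ = +0.00070°.
Converting to metres (1° lat = 111300 m, cos φ = 0.854483): observed ΔN = 155.8 m, observed ΔE = 66.6 m.
Subtracting the expected shift leaves a residual of 155.8 − (139.7) = 16.1 m north and 66.6 − (86.4) = -19.8 m east.
Residual distance = √(16.1² + (-19.8)²) = 25.6 m.

26 m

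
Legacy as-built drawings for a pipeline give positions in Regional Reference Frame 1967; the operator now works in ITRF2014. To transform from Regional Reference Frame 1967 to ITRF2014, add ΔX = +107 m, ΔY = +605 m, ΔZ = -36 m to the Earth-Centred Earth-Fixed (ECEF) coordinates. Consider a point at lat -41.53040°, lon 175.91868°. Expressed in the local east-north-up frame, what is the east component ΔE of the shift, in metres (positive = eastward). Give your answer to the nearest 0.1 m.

ΔE = -611.1 m

At φ = -41.53040°, λ = 175.91868°: sin φ = -0.663017, cos φ = 0.748604, sin λ = 0.071172, cos λ = -0.997464.
ΔE = −sin λ·ΔX + cos λ·ΔY = −(0.071172)·(107) + (-0.997464)·(605) = -611.08 m.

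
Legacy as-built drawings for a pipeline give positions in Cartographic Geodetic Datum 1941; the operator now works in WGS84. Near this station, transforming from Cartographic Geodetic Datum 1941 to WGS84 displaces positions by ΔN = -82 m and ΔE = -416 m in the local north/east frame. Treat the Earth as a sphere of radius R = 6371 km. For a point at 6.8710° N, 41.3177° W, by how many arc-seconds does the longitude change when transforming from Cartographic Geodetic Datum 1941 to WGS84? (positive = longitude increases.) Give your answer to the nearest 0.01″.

At latitude 6.8710°, cos φ = 0.992818.
One radian of longitude at latitude φ spans R cos φ, so Δλ = ΔE / (R cos φ) = -416.0 / (6371000 × 0.992818) = -6.5768e-05 rad = -13.566″.

Δλ = -13.57″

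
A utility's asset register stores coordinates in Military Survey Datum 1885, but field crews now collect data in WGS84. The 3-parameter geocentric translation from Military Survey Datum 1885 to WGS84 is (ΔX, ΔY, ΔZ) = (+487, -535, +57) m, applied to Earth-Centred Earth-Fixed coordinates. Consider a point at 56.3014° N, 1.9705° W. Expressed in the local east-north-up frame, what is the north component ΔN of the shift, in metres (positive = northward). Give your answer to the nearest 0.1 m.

ΔN = -388.6 m

The local north axis is (−sin φ cos λ, −sin φ sin λ, cos φ), giving ΔN = -404.929 − 15.305 + 31.625 = -388.61 m.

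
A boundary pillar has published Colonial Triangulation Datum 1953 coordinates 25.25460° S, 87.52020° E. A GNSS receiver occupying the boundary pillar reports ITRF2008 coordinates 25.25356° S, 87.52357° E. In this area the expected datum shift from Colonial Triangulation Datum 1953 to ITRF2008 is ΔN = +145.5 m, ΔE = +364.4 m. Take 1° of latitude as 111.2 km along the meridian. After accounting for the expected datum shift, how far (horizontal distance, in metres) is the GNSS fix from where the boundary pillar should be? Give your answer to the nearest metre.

Observed coordinate differences: Δφ = +0.00104°, Δλ = +0.00337°.
Converting to metres (1° lat = 111200 m, cos φ = 0.904421): observed ΔN = 115.6 m, observed ΔE = 338.9 m.
Subtracting the expected shift leaves a residual of 115.6 − (145.5) = -29.9 m north and 338.9 − (364.4) = -25.5 m east.
Residual distance = √((-29.9)² + (-25.5)²) = 39.2 m.

39 m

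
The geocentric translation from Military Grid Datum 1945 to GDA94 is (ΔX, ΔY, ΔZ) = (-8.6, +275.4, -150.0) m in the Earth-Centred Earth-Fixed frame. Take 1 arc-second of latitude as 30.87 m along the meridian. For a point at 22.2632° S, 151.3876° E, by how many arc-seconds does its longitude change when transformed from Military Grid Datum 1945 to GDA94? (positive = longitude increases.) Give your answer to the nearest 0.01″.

Δλ = -8.32″

sin φ = -0.378862, cos φ = 0.925453, sin λ = 0.478882, cos λ = -0.877879.
East component: ΔE = −sin λ·ΔX + cos λ·ΔY = −(0.478882)(-8.6) + (-0.877879)(275.4) = -237.65 m.
1° of latitude spans 3600 × 30.87 = 111132 m; at latitude φ, 1° of longitude spans that × cos φ = 102847.5 m, so Δλ = -237.65 / 102847.5 × 3600 = -8.319″.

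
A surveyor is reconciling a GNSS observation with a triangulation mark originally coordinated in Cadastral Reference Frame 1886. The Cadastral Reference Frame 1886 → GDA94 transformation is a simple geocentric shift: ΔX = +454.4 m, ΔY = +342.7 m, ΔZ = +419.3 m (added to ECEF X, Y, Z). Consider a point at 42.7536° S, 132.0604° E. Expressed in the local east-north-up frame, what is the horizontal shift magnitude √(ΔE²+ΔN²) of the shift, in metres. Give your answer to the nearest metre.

630 m

The local east axis at (φ, λ) is (−sin λ, cos λ, 0), so ΔE = −sin(132.0604°)·454.4 + cos(132.0604°)·342.7 = -566.94 m.
The local north axis is (−sin φ cos λ, −sin φ sin λ, cos φ), giving ΔN = -206.647 + 172.722 + 307.884 = 273.96 m.
Horizontal magnitude = √(ΔE² + ΔN²) = √((-566.94)² + 273.96²) = 629.67 m.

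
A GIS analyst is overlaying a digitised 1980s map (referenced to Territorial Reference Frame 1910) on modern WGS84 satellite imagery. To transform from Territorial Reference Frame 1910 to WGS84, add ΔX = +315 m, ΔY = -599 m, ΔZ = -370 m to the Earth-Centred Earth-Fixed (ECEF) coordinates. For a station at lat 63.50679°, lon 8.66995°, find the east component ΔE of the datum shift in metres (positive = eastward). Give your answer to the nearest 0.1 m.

At φ = 63.50679°, λ = 8.66995°: sin φ = 0.894987, cos φ = 0.446092, sin λ = 0.150742, cos λ = 0.988573.
ΔE = −sin λ·ΔX + cos λ·ΔY = −(0.150742)·(315) + (0.988573)·(-599) = -639.64 m.

ΔE = -639.6 m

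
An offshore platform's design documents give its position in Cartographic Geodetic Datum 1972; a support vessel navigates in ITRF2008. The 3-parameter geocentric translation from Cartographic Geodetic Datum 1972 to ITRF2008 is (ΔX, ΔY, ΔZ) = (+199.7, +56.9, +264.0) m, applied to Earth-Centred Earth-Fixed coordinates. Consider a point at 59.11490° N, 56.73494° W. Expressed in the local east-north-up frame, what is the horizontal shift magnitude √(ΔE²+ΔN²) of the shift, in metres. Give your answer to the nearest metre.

215 m

The local east axis at (φ, λ) is (−sin λ, cos λ, 0), so ΔE = −sin(-56.73494°)·199.7 + cos(-56.73494°)·56.9 = 198.19 m.
The local north axis is (−sin φ cos λ, −sin φ sin λ, cos φ), giving ΔN = -94.005 + 40.830 + 135.516 = 82.34 m.
Horizontal magnitude = √(ΔE² + ΔN²) = √(198.19² + 82.34²) = 214.61 m.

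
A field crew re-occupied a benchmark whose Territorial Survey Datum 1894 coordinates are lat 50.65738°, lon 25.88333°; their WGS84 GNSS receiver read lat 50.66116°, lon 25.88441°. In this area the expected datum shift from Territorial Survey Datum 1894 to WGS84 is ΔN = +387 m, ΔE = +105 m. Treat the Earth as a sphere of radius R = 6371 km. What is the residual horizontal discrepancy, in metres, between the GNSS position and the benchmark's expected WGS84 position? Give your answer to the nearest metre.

44 m

Observed coordinate differences: Δφ = +0.00378°, Δλ = +0.00108°.
Converting to metres (1° lat = 111195 m, cos φ = 0.633956): observed ΔN = 420.3 m, observed ΔE = 76.1 m.
Subtracting the expected shift leaves a residual of 420.3 − (387) = 33.3 m north and 76.1 − (105) = -28.9 m east.
Residual distance = √(33.3² + (-28.9)²) = 44.1 m.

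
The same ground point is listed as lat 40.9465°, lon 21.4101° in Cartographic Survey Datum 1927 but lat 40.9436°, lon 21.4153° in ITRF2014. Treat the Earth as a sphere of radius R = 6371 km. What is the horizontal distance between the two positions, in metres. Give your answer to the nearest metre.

543 m

Δφ = 40.9436° − 40.9465° = -0.0029°; Δλ = 21.4153° − 21.4101° = +0.0052°.
1° along a meridian = πR/180 = 111195 m.
ΔN = Δφ × 111195 = -322.5 m; ΔE = Δλ × 111195 × cos(40.9465°) = +0.0052 × 111195 × 0.755322 = 436.7 m.
Distance = √(ΔE² + ΔN²) = √(436.7² + (-322.5)²) = 542.9 m.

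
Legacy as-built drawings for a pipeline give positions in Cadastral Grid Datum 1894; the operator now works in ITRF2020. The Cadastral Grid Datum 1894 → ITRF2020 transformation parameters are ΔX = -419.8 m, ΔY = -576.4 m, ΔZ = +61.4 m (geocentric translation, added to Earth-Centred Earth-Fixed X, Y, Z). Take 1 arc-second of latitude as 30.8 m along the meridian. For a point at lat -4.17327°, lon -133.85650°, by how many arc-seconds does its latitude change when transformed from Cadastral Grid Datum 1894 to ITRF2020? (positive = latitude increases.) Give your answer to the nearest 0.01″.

sin φ = -0.072773, cos φ = 0.997349, sin λ = -0.721077, cos λ = -0.692855.
North component: ΔN = −sin φ cos λ·ΔX − sin φ sin λ·ΔY + cos φ·ΔZ = −(-0.072773)(-0.692855)(-419.8) − (-0.072773)(-0.721077)(-576.4) + (0.997349)(61.4) = 112.65 m.
1° of latitude spans 3600 × 30.80 = 110880 m, so Δφ = 112.65 / 110880 × 3600 = 3.657″.

Δφ = 3.66″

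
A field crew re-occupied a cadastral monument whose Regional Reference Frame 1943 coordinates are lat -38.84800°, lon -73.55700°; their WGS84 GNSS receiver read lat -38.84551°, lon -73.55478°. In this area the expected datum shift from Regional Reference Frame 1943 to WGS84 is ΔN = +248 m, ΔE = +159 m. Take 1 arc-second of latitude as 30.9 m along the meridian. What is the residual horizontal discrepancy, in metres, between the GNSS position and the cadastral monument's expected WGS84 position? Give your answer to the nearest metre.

44 m

Observed coordinate differences: Δφ = +0.00249°, Δλ = +0.00222°.
Converting to metres (1° lat = 111240 m, cos φ = 0.778813): observed ΔN = 277.0 m, observed ΔE = 192.3 m.
Subtracting the expected shift leaves a residual of 277.0 − (248) = 29.0 m north and 192.3 − (159) = 33.3 m east.
Residual distance = √(29.0² + 33.3²) = 44.2 m.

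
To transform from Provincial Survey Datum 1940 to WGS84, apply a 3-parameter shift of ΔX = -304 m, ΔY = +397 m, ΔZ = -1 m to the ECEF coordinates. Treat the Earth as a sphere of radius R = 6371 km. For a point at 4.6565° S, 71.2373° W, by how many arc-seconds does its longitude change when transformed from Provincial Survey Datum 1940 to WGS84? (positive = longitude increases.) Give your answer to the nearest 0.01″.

sin φ = -0.081182, cos φ = 0.996699, sin λ = -0.946859, cos λ = 0.321649.
East component: ΔE = −sin λ·ΔX + cos λ·ΔY = −(-0.946859)(-304) + (0.321649)(397) = -160.15 m.
1° of latitude spans πR/180 = 111195 m; at latitude φ, 1° of longitude spans that × cos φ = 110827.9 m, so Δλ = -160.15 / 110827.9 × 3600 = -5.202″.

Δλ = -5.20″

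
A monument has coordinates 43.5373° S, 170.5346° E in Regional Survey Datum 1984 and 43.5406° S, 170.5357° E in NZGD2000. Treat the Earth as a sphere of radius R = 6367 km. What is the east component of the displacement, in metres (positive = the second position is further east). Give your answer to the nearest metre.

ΔE = 89 m

Δφ = -43.5406° − -43.5373° = -0.0033°; Δλ = 170.5357° − 170.5346° = +0.0011°.
1° along a meridian = πR/180 = 111125 m.
ΔN = Δφ × 111125 = -366.7 m; ΔE = Δλ × 111125 × cos(-43.5373°) = +0.0011 × 111125 × 0.724926 = 88.6 m.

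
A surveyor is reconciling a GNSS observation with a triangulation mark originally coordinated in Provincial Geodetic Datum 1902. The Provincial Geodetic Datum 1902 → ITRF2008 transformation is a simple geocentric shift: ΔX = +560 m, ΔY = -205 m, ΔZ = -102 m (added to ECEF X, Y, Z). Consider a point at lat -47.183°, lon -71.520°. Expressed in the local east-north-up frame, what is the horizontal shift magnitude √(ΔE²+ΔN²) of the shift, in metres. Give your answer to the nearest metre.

At φ = -47.183°, λ = -71.520°: sin φ = -0.733528, cos φ = 0.679659, sin λ = -0.948434, cos λ = 0.316974.
ΔE = −sin λ·ΔX + cos λ·ΔY = −(-0.948434)·(560) + (0.316974)·(-205) = 466.14 m.
ΔN = −sin φ cos λ·ΔX − sin φ sin λ·ΔY + cos φ·ΔZ = −(-0.733528)(0.316974)(560) − (-0.733528)(-0.948434)(-205) + (0.679659)(-102) = 203.50 m.
Horizontal magnitude = √(ΔE² + ΔN²) = √(466.14² + 203.50²) = 508.63 m.

509 m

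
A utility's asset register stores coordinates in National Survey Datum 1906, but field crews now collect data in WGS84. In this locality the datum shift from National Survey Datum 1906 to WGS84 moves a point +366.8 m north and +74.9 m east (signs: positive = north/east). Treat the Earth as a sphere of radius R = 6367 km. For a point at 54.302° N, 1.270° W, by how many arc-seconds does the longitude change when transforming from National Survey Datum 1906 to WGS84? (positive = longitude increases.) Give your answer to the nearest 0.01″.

Δλ = 4.16″

At latitude 54.302°, cos φ = 0.583513.
One radian of longitude at latitude φ spans R cos φ, so Δλ = ΔE / (R cos φ) = 74.9 / (6367000 × 0.583513) = 2.0160e-05 rad = 4.158″.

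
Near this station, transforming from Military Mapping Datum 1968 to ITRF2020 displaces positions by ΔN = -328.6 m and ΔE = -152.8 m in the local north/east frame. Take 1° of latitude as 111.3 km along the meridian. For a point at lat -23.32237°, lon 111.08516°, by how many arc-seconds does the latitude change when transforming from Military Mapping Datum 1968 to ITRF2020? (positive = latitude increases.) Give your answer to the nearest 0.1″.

1° of latitude = 111.3 km, so Δφ = -328.6 / 111300 = -0.0029524° = -10.629″.

Δφ = -10.6″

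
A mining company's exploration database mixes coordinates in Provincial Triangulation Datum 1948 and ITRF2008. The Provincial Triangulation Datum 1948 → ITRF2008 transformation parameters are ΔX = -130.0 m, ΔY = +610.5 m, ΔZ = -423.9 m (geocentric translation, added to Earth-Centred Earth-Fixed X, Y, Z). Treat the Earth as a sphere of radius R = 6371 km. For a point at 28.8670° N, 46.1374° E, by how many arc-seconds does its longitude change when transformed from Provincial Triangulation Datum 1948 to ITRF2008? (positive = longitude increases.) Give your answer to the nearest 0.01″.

Δλ = 19.10″

sin φ = 0.482778, cos φ = 0.875743, sin λ = 0.721004, cos λ = 0.692931.
East component: ΔE = −sin λ·ΔX + cos λ·ΔY = −(0.721004)(-130.0) + (0.692931)(610.5) = 516.77 m.
1° of latitude spans πR/180 = 111195 m; at latitude φ, 1° of longitude spans that × cos φ = 97378.1 m, so Δλ = 516.77 / 97378.1 × 3600 = 19.104″.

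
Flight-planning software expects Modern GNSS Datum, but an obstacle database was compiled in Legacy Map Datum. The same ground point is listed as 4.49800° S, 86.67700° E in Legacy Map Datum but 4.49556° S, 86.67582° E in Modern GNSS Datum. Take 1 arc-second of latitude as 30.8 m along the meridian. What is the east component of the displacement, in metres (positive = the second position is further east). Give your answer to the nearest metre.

ΔE = -130 m

Δφ = -4.49556° − -4.49800° = +0.00244°; Δλ = 86.67582° − 86.67700° = -0.00118°.
1° of latitude = 3600 × 30.80 = 110880 m.
ΔN = Δφ × 110880 = 270.5 m; ΔE = Δλ × 110880 × cos(-4.49800°) = -0.00118 × 110880 × 0.996920 = -130.4 m.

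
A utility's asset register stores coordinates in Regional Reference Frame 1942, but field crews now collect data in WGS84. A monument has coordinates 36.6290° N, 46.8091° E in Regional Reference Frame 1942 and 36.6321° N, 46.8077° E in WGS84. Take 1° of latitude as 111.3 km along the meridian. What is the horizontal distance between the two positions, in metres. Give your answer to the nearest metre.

367 m

Δφ = 36.6321° − 36.6290° = +0.0031°; Δλ = 46.8077° − 46.8091° = -0.0014°.
ΔN = Δφ × 111300 = 345.0 m; ΔE = Δλ × 111300 × cos(36.6290°) = -0.0014 × 111300 × 0.802516 = -125.0 m.
Distance = √(ΔE² + ΔN²) = √((-125.0)² + 345.0²) = 367.0 m.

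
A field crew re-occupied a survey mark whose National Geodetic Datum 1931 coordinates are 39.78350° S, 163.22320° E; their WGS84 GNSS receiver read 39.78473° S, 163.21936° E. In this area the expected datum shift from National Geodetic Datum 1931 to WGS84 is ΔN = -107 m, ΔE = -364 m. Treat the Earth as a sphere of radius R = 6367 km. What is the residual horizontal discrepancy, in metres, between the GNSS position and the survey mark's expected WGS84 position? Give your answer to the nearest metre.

Observed coordinate differences: Δφ = -0.00123°, Δλ = -0.00384°.
Converting to metres (1° lat = 111125 m, cos φ = 0.768468): observed ΔN = -136.7 m, observed ΔE = -327.9 m.
Subtracting the expected shift leaves a residual of -136.7 − (-107) = -29.7 m north and -327.9 − (-364) = 36.1 m east.
Residual distance = √((-29.7)² + 36.1²) = 46.7 m.

47 m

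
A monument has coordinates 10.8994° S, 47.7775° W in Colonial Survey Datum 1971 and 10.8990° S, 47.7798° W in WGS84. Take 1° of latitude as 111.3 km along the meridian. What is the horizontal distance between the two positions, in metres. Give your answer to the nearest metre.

Δφ = -10.8990° − -10.8994° = +0.0004°; Δλ = -47.7798° − -47.7775° = -0.0023°.
ΔN = Δφ × 111300 = 44.5 m; ΔE = Δλ × 111300 × cos(-10.8994°) = -0.0023 × 111300 × 0.981961 = -251.4 m.
Distance = √(ΔE² + ΔN²) = √((-251.4)² + 44.5²) = 255.3 m.

255 m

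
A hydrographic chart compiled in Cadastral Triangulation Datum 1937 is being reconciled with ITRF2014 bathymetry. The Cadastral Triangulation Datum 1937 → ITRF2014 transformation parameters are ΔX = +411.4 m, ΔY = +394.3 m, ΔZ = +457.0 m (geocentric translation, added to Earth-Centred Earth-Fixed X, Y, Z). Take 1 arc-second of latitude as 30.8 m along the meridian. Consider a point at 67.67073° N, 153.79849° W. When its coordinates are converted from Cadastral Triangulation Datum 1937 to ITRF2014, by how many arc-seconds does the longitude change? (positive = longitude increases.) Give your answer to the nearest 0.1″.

Δλ = -14.7″

sin φ = 0.925016, cos φ = 0.379929, sin λ = -0.441529, cos λ = -0.897247.
East component: ΔE = −sin λ·ΔX + cos λ·ΔY = −(-0.441529)(411.4) + (-0.897247)(394.3) = -172.14 m.
1° of latitude spans 3600 × 30.80 = 110880 m; at latitude φ, 1° of longitude spans that × cos φ = 42126.5 m, so Δλ = -172.14 / 42126.5 × 3600 = -14.710″.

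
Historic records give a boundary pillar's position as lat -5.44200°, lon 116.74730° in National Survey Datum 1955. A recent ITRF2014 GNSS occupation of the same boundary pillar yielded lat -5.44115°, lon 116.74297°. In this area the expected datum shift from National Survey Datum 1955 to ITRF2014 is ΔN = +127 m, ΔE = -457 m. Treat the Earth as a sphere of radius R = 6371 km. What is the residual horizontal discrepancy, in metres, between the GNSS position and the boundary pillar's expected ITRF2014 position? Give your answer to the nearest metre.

Observed coordinate differences: Δφ = +0.00085°, Δλ = -0.00433°.
Converting to metres (1° lat = 111195 m, cos φ = 0.995493): observed ΔN = 94.5 m, observed ΔE = -479.3 m.
Subtracting the expected shift leaves a residual of 94.5 − (127) = -32.5 m north and -479.3 − (-457) = -22.3 m east.
Residual distance = √((-32.5)² + (-22.3)²) = 39.4 m.

39 m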